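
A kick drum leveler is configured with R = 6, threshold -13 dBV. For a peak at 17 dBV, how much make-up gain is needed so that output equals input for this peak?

25 dB

Overshoot 30 dB → 30/6 = 5 dB after compression, so the compressed level is -13 + 5 = -8 dBV.
Make-up = target − compressed = 17 − (-8) = 25 dB.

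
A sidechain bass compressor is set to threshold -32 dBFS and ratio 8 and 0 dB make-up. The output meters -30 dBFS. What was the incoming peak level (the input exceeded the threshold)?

-16 dBFS

The compressed level sits -30 − (-32) = 2 dB over threshold.
Undo the ratio: input overshoot = 2 × 8 = 16 dB, giving input = -16 dBFS.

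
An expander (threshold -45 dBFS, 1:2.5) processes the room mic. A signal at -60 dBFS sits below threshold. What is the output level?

-82.5 dBFS

Undershoot = (-45) − (-60) = 15 dB.
At 1:2.5, that expands to 37.5 dB under threshold.
Output = -45 − 37.5 = -82.5 dBFS.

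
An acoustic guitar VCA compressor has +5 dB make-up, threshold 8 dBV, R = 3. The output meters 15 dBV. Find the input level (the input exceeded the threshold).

14 dBV

Before make-up, the level was 15 − 5 = 10 dBV.
The compressed level sits 10 − 8 = 2 dB over threshold.
Undo the ratio: input overshoot = 2 × 3 = 6 dB, giving input = 14 dBV.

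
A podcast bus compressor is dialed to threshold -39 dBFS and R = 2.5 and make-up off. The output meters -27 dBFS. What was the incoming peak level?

The compressed level sits -27 − (-39) = 12 dB over threshold.
Undo the ratio: input overshoot = 12 × 2.5 = 30 dB, giving input = -9 dBFS.

-9 dBFS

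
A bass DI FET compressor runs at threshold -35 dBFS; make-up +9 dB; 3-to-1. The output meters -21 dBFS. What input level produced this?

-20 dBFS

Before make-up, the level was -21 − 9 = -30 dBFS.
Post-compression overshoot = -30 − (-35) = 5 dB.
Input overshoot = R × output overshoot = 15 dB → input = -35 + 15 = -20 dBFS.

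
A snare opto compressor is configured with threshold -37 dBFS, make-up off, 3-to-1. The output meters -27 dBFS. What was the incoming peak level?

The compressed level sits -27 − (-37) = 10 dB over threshold.
Undo the ratio: input overshoot = 10 × 3 = 30 dB, giving input = -7 dBFS.

-7 dBFS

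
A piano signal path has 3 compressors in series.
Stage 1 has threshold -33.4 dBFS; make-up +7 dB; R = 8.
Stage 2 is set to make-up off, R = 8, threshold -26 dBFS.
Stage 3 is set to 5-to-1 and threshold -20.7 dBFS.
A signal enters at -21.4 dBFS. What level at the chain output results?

Stage 1: 12 dB above -33.4 dBFS, reduced 8:1 to 1.5 dB above → -31.9 dBFS; +7 dB make-up → -24.9 dBFS.
Stage 2: overshoot 1.1 dB → 1.1/8 = 0.1375 dB → -25.8625 dBFS.
Stage 3: -25.8625 dBFS is at or below the -20.7 dBFS threshold — no compression; output -25.8625 dBFS.

-25.8625 dBFS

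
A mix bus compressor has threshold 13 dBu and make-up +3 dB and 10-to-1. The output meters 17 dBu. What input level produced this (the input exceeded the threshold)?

23 dBu

Stripping the +3 dB make-up gives 14 dBu at the gain stage.
That's 1 dB above the 13 dBu threshold.
Undo the ratio: input overshoot = 1 × 10 = 10 dB, giving input = 23 dBu.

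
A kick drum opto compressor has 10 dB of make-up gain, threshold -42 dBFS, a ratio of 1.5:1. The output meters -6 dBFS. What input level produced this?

-3 dBFS

Remove make-up: -6 − 10 = -16 dBFS.
That's 26 dB above the -42 dBFS threshold.
Input overshoot = R × output overshoot = 39 dB → input = -42 + 39 = -3 dBFS.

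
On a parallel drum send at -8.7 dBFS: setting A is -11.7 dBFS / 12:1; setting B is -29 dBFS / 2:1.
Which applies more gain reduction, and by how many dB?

B, by 7.4 dB

A: GR = 3 − 3/12 = 2.75 dB.
B: GR = 20.3 − 20.3/2 = 10.15 dB.
B reduces 7.4 dB more.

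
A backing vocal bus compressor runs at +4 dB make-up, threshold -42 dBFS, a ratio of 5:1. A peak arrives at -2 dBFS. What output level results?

-30 dBFS

-2 dBFS sits 40 dB over threshold.
The 40 dB excess becomes 8 dB after 5:1 reduction.
So the level is -42 + 8 = -34 dBFS; make-up adds 4 dB, giving -30 dBFS.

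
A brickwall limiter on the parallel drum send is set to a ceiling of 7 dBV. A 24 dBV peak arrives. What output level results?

At ∞:1, everything above 7 dBV is held at the ceiling.

7 dBV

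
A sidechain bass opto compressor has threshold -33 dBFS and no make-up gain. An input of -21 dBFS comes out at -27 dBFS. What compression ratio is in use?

2:1

Input overshoot = -21 − (-33) = 12 dB; output overshoot = -27 − (-33) = 6 dB.
Ratio = 12 / 6 = 2.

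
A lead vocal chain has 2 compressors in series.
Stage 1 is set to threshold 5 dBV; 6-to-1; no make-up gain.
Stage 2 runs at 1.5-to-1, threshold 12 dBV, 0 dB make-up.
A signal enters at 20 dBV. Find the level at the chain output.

7.5 dBV

Stage 1: overshoot 15 dB → 15/6 = 2.5 dB → 7.5 dBV.
Stage 2: 7.5 dBV ≤ 12 dBV, so stage 2 doesn't engage; output 7.5 dBV.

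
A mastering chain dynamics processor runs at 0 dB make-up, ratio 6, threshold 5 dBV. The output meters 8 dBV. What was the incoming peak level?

The compressed level sits 8 − 5 = 3 dB over threshold.
Undo the ratio: input overshoot = 3 × 6 = 18 dB, giving input = 23 dBV.

23 dBV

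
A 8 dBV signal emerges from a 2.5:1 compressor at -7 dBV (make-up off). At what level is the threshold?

-17 dBV

Input is 25 dB above T (since output overshoot × R = input overshoot: (-7 − T)·2.5 = 8 − T gives T = -17 dBV).
Check: -17 + (8 − (-17))/2.5 = -17 + 10 = -7 dBV. ✓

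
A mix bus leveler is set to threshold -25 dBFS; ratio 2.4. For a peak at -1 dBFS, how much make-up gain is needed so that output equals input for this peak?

14 dB

Without make-up, output = threshold + overshoot/2.4 = -25 + 10 = -15 dBFS.
Gap to target: 14 dB.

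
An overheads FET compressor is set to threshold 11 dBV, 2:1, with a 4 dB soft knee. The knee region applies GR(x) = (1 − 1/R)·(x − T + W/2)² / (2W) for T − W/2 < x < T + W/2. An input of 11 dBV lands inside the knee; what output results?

x − T + W/2 = 11 − 11 + 2 = 2.
GR = (1 − 1/2) × 2² / 8 = 0.5 × 4 / 8 = 0.25 dB.
Output = 11 − 0.25 = 10.75 dBV.

10.75 dBV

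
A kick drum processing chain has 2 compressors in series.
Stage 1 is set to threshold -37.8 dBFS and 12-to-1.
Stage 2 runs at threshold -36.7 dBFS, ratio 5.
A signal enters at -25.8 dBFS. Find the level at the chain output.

-36.8 dBFS

Stage 1: 12 dB above -37.8 dBFS, reduced 12:1 to 1 dB above → -36.8 dBFS.
Stage 2: -36.8 dBFS is at or below the -36.7 dBFS threshold — no compression; output -36.8 dBFS.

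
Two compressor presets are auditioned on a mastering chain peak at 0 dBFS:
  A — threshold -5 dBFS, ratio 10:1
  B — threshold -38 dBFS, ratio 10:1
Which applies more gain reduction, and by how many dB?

A: GR = 5 − 5/10 = 4.5 dB.
B: GR = 38 − 38/10 = 34.2 dB.
Difference: 29.7 dB in favour of B.

B, by 29.7 dB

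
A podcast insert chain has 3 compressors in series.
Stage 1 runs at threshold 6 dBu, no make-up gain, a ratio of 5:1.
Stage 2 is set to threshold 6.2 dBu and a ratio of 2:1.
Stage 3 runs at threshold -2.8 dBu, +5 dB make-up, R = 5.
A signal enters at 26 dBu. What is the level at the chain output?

4.38 dBu

Stage 1: 20 dB above 6 dBu, reduced 5:1 to 4 dB above → 10 dBu.
Stage 2: 10 dBu is 3.8 dB over 6.2 dBu; at 2:1 that becomes 1.9 dB over, giving 8.1 dBu.
Stage 3: 8.1 dBu is 10.9 dB over -2.8 dBu; at 5:1 that becomes 2.18 dB over, giving -0.62 dBu; +5 dB make-up → 4.38 dBu.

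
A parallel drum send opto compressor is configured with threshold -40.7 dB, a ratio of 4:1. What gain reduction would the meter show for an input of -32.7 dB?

The signal is 8 dB above threshold.
At 4:1, output sits 8/4 = 2 dB above threshold.
GR = overshoot in − overshoot out = 8 − 2 = 6 dB.

6 dB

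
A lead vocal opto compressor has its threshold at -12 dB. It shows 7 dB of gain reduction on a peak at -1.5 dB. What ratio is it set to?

3:1

Input overshoot = -1.5 − (-12) = 10.5 dB.
Output overshoot = 10.5 − 7 = 3.5 dB.
Ratio = input overshoot / output overshoot = 10.5 / 3.5 = 3.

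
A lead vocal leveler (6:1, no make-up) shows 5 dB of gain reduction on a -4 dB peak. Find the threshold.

-10 dB

Input is 6 dB above T (since output overshoot × R = input overshoot: (-9 − T)·6 = -4 − T gives T = -10 dB).
Check: -10 + (-4 − (-10))/6 = -10 + 1 = -9 dB. ✓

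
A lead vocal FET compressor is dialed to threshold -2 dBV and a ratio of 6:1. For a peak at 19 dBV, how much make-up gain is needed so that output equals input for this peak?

17.5 dB

Overshoot 21 dB → 21/6 = 3.5 dB after compression, so the compressed level is -2 + 3.5 = 1.5 dBV.
Make-up = target − compressed = 19 − 1.5 = 17.5 dB.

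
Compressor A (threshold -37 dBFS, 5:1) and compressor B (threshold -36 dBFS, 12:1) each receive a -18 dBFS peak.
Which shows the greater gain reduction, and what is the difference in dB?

B, by 1.3 dB

A: 19 dB over, compressed to 3.8 dB over, so 15.2 dB of GR.
B: 18 dB over, compressed to 1.5 dB over, so 16.5 dB of GR.
B reduces 1.3 dB more.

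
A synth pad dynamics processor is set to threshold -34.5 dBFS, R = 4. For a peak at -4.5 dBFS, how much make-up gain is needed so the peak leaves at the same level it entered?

Overshoot 30 dB → 30/4 = 7.5 dB after compression, so the compressed level is -34.5 + 7.5 = -27 dBFS.
Make-up = target − compressed = -4.5 − (-27) = 22.5 dB.

22.5 dB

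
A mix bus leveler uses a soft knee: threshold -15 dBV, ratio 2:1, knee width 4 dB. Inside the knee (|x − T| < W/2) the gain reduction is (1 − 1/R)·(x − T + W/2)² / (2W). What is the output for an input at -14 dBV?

-14.5625 dBV

x − T + W/2 = -14 − (-15) + 2 = 3.
GR = (1 − 1/2) × 3² / 8 = 0.5 × 9 / 8 = 0.5625 dB.
Output = -14 − 0.5625 = -14.5625 dBV.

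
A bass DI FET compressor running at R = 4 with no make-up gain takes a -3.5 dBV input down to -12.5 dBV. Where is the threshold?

Input is 12 dB above T (since output overshoot × R = input overshoot: (-12.5 − T)·4 = -3.5 − T gives T = -15.5 dBV).
Check: -15.5 + (-3.5 − (-15.5))/4 = -15.5 + 3 = -12.5 dBV. ✓

-15.5 dBV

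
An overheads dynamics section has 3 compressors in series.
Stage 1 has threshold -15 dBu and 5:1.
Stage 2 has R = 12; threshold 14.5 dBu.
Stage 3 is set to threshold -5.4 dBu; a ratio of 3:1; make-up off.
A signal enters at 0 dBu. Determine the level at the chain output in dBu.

-12 dBu

Stage 1: overshoot 15 dB → 15/5 = 3 dB → -12 dBu.
Stage 2: -12 dBu ≤ 14.5 dBu, so stage 2 doesn't engage; output -12 dBu.
Stage 3: -12 dBu ≤ -5.4 dBu, so stage 3 doesn't engage; output -12 dBu.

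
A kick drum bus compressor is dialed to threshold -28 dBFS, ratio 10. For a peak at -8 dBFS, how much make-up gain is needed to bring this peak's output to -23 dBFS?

3 dB

Without make-up, output = threshold + overshoot/10 = -28 + 2 = -26 dBFS.
Gap to target: 3 dB.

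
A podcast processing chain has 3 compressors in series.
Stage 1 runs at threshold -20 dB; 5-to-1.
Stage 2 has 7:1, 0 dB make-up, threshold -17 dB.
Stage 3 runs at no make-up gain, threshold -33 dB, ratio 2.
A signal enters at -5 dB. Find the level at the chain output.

-25 dB

Stage 1: overshoot 15 dB → 15/5 = 3 dB → -17 dB.
Stage 2: below threshold (-17 ≤ -17); passes unchanged; output -17 dB.
Stage 3: -17 dB is 16 dB over -33 dB; at 2:1 that becomes 8 dB over, giving -25 dB.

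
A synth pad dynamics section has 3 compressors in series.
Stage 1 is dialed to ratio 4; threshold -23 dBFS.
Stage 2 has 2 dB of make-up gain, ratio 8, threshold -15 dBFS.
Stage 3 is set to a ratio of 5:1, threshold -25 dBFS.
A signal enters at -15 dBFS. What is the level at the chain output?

-23.8 dBFS

Stage 1: overshoot 8 dB → 8/4 = 2 dB → -21 dBFS.
Stage 2: -21 dBFS is at or below the -15 dBFS threshold — no compression; make-up brings it to -19 dBFS.
Stage 3: overshoot 6 dB → 6/5 = 1.2 dB → -23.8 dBFS.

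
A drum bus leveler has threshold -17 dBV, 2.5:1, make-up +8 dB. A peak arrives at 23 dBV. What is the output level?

The input is 40 dB above the -17 dBV threshold.
2.5:1 compression reduces that to 40/2.5 = 16 dB over.
That puts the output at -1 dBV; make-up adds 8 dB, giving 7 dBV.

7 dBV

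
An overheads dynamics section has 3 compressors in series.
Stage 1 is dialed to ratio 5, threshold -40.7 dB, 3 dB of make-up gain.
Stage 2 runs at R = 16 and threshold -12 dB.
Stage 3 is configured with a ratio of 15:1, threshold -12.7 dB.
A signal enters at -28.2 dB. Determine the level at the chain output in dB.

-35.2 dB

Stage 1: 12.5 dB above -40.7 dB, reduced 5:1 to 2.5 dB above → -38.2 dB; +3 dB make-up → -35.2 dB.
Stage 2: -35.2 dB ≤ -12 dB, so stage 2 doesn't engage; output -35.2 dB.
Stage 3: below threshold (-35.2 ≤ -12.7); passes unchanged; output -35.2 dB.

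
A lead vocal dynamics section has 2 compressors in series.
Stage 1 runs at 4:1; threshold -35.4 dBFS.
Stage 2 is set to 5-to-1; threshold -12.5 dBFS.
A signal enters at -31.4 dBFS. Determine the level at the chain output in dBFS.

Stage 1: 4 dB above -35.4 dBFS, reduced 4:1 to 1 dB above → -34.4 dBFS.
Stage 2: -34.4 dBFS is at or below the -12.5 dBFS threshold — no compression; output -34.4 dBFS.

-34.4 dBFS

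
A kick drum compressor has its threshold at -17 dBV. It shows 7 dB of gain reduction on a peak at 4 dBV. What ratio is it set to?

1.5:1

Input overshoot = 4 − (-17) = 21 dB.
Output overshoot = 21 − 7 = 14 dB.
Ratio = input overshoot / output overshoot = 21 / 14 = 1.5.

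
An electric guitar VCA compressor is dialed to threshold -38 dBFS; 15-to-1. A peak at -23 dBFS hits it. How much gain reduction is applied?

The signal is 15 dB above threshold.
After 15:1 compression the overshoot becomes 15/15 = 1 dB.
Gain reduction = 15 − 1 = 14 dB.

14 dB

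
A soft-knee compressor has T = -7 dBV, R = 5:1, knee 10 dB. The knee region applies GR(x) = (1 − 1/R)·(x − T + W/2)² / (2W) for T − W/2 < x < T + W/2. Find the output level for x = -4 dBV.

-6.56 dBV

x − T + W/2 = -4 − (-7) + 5 = 8.
GR = (1 − 1/5) × 8² / 20 = 0.8 × 64 / 20 = 2.56 dB.
Output = -4 − 2.56 = -6.56 dBV.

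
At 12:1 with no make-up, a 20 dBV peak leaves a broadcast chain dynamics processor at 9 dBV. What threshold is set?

8 dBV

Gain reduction = 20 − 9 = 11 dB; output overshoot = GR / (R − 1) = 11 / 11 = 1 dB.
Threshold = output − output overshoot = 9 − 1 = 8 dBV.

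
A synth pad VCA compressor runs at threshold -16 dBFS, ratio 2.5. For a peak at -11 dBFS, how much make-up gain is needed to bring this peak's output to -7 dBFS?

Without make-up, output = threshold + overshoot/2.5 = -16 + 2 = -14 dBFS.
Gap to target: 7 dB.

7 dB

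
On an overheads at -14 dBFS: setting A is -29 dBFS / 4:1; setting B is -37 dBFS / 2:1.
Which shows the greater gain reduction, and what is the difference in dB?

B, by 0.25 dB

A: 15 dB over, compressed to 3.75 dB over, so 11.25 dB of GR.
B: 23 dB over, compressed to 11.5 dB over, so 11.5 dB of GR.
Difference: 0.25 dB in favour of B.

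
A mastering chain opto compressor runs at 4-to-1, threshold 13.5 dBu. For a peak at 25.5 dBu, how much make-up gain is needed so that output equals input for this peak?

Without make-up, output = threshold + overshoot/4 = 13.5 + 3 = 16.5 dBu.
Gap to target: 9 dB.

9 dB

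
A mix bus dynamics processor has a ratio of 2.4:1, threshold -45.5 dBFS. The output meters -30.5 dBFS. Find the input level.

That's 15 dB above the -45.5 dBFS threshold.
Before 2.4:1 compression the overshoot was 15 × 2.4 = 36 dB, so input = -45.5 + 36 = -9.5 dBFS.

-9.5 dBFS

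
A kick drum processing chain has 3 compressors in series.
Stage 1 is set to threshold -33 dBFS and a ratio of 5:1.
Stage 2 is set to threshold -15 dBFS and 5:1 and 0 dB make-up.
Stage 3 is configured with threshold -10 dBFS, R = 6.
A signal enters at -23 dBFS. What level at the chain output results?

-31 dBFS

Stage 1: -23 dBFS is 10 dB over -33 dBFS; at 5:1 that becomes 2 dB over, giving -31 dBFS.
Stage 2: below threshold (-31 ≤ -15); passes unchanged; output -31 dBFS.
Stage 3: -31 dBFS is at or below the -10 dBFS threshold — no compression; output -31 dBFS.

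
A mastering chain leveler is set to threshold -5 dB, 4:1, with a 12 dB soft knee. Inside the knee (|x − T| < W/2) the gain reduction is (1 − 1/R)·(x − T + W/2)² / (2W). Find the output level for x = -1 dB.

-4.125 dB

x − T + W/2 = -1 − (-5) + 6 = 10.
GR = (1 − 1/4) × 10² / 24 = 0.75 × 100 / 24 = 3.125 dB.
Output = -1 − 3.125 = -4.125 dB.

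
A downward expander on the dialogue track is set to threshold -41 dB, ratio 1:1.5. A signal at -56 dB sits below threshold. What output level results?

-63.5 dB

Below threshold, a 1:1.5 expander applies gain = (1.5−1)×(T − x) of attenuation.
(1.5−1) × 15 = 7.5 dB, so output = -56 − 7.5 = -63.5 dB.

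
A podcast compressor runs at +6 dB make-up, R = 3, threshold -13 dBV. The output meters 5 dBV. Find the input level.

Remove make-up: 5 − 6 = -1 dBV.
That's 12 dB above the -13 dBV threshold.
Before 3:1 compression the overshoot was 12 × 3 = 36 dB, so input = -13 + 36 = 23 dBV.

23 dBV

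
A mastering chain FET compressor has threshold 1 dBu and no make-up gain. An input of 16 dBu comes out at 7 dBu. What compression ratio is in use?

Input overshoot = 16 − 1 = 15 dB; output overshoot = 7 − 1 = 6 dB.
Ratio = 15 / 6 = 2.5.

2.5:1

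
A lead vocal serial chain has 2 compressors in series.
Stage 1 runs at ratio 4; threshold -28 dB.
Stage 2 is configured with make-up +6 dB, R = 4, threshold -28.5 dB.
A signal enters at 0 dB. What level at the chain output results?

-20.625 dB

Stage 1: 28 dB above -28 dB, reduced 4:1 to 7 dB above → -21 dB.
Stage 2: overshoot 7.5 dB → 7.5/4 = 1.875 dB → -26.625 dB; +6 dB make-up → -20.625 dB.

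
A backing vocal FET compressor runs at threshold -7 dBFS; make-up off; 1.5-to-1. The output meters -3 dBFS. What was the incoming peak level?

The compressed level sits -3 − (-7) = 4 dB over threshold.
Input overshoot = R × output overshoot = 6 dB → input = -7 + 6 = -1 dBFS.

-1 dBFS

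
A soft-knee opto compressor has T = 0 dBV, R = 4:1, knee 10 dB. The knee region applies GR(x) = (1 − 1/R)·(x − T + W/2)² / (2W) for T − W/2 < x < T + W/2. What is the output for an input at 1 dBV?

x − T + W/2 = 1 − 0 + 5 = 6.
GR = (1 − 1/4) × 6² / 20 = 0.75 × 36 / 20 = 1.35 dB.
Output = 1 − 1.35 = -0.35 dBV.

-0.35 dBV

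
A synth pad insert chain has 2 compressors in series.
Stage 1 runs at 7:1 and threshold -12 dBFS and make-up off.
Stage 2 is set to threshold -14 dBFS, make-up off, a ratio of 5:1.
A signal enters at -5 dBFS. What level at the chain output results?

Stage 1: overshoot 7 dB → 7/7 = 1 dB → -11 dBFS.
Stage 2: -11 dBFS is 3 dB over -14 dBFS; at 5:1 that becomes 0.6 dB over, giving -13.4 dBFS.

-13.4 dBFS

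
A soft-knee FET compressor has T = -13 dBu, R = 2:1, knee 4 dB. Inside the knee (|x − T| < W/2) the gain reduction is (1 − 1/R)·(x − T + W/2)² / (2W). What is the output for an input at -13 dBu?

x − T + W/2 = -13 − (-13) + 2 = 2.
GR = (1 − 1/2) × 2² / 8 = 0.5 × 4 / 8 = 0.25 dB.
Output = -13 − 0.25 = -13.25 dBu.

-13.25 dBu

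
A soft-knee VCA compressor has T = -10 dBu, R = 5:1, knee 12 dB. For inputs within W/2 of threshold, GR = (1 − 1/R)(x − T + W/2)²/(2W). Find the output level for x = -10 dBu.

-11.2 dBu

x − T + W/2 = -10 − (-10) + 6 = 6.
GR = (1 − 1/5) × 6² / 24 = 0.8 × 36 / 24 = 1.2 dB.
Output = -10 − 1.2 = -11.2 dBu.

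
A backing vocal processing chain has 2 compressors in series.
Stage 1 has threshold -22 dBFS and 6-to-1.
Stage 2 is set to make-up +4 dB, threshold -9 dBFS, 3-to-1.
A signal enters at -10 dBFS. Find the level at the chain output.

Stage 1: overshoot 12 dB → 12/6 = 2 dB → -20 dBFS.
Stage 2: -20 dBFS ≤ -9 dBFS, so stage 2 doesn't engage; make-up brings it to -16 dBFS.

-16 dBFS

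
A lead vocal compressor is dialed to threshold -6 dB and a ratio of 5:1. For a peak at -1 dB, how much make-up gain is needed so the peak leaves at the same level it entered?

Without make-up, output = threshold + overshoot/5 = -6 + 1 = -5 dB.
Gap to target: 4 dB.

4 dB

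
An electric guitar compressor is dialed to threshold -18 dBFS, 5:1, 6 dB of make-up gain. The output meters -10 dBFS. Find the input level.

Before make-up, the level was -10 − 6 = -16 dBFS.
That's 2 dB above the -18 dBFS threshold.
Before 5:1 compression the overshoot was 2 × 5 = 10 dB, so input = -18 + 10 = -8 dBFS.

-8 dBFS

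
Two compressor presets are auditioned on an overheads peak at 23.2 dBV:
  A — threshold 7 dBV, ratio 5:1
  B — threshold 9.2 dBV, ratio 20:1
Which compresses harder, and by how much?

A: overshoot 16.2 dB → output overshoot 3.24 dB → GR 12.96 dB.
B: overshoot 14 dB → output overshoot 0.7 dB → GR 13.3 dB.
B reduces 0.34 dB more.

B, by 0.34 dB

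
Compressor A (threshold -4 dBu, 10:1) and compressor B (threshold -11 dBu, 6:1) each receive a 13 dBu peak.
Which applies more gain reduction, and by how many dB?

A: overshoot 17 dB → output overshoot 1.7 dB → GR 15.3 dB.
B: overshoot 24 dB → output overshoot 4 dB → GR 20 dB.
B applies 4.7 dB more gain reduction.

B, by 4.7 dB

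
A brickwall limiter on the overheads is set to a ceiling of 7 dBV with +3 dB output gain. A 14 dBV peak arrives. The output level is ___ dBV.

The limiter clamps the peak to its 7 dBV ceiling.
Output gain then adds 3 dB: 7 + 3 = 10 dBV.

10 dBV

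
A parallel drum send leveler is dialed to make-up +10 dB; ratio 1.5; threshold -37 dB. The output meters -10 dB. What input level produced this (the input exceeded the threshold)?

Before make-up, the level was -10 − 10 = -20 dB.
Post-compression overshoot = -20 − (-37) = 17 dB.
Undo the ratio: input overshoot = 17 × 1.5 = 25.5 dB, giving input = -11.5 dB.

-11.5 dB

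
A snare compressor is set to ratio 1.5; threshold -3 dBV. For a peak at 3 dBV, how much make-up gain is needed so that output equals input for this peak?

Overshoot 6 dB → 6/1.5 = 4 dB after compression, so the compressed level is -3 + 4 = 1 dBV.
Make-up = target − compressed = 3 − 1 = 2 dB.

2 dB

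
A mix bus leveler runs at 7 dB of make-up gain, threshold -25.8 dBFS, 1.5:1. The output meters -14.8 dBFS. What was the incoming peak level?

-19.8 dBFS

Remove make-up: -14.8 − 7 = -21.8 dBFS.
The compressed level sits -21.8 − (-25.8) = 4 dB over threshold.
Undo the ratio: input overshoot = 4 × 1.5 = 6 dB, giving input = -19.8 dBFS.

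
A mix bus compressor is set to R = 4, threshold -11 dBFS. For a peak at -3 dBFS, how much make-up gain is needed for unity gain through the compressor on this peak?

The peak compresses to -11 + 8/4 = -9 dBFS.
To reach -3 dBFS requires -3 − (-9) = 6 dB of make-up.

6 dB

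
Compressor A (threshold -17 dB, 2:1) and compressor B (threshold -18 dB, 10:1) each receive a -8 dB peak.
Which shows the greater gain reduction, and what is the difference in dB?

B, by 4.5 dB

A: GR = 9 − 9/2 = 4.5 dB.
B: GR = 10 − 10/10 = 9 dB.
B applies 4.5 dB more gain reduction.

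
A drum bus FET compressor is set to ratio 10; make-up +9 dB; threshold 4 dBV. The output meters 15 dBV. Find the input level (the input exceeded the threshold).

24 dBV

Before make-up, the level was 15 − 9 = 6 dBV.
Post-compression overshoot = 6 − 4 = 2 dB.
Before 10:1 compression the overshoot was 2 × 10 = 20 dB, so input = 4 + 20 = 24 dBV.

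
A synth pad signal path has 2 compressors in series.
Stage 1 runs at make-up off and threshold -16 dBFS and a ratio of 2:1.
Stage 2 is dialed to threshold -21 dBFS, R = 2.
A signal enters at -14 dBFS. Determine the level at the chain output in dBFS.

-18 dBFS

Stage 1: -14 dBFS is 2 dB over -16 dBFS; at 2:1 that becomes 1 dB over, giving -15 dBFS.
Stage 2: 6 dB above -21 dBFS, reduced 2:1 to 3 dB above → -18 dBFS.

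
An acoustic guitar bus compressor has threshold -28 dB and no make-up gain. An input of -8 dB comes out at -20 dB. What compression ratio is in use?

Input overshoot = -8 − (-28) = 20 dB; output overshoot = -20 − (-28) = 8 dB.
Ratio = 20 / 8 = 2.5.

2.5:1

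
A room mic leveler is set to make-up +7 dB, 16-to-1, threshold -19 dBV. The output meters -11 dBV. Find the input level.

Stripping the +7 dB make-up gives -18 dBV at the gain stage.
The compressed level sits -18 − (-19) = 1 dB over threshold.
Input overshoot = R × output overshoot = 16 dB → input = -19 + 16 = -3 dBV.

-3 dBV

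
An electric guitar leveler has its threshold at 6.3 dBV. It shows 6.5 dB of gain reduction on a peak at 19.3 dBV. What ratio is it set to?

Input overshoot = 19.3 − 6.3 = 13 dB.
Output overshoot = 13 − 6.5 = 6.5 dB.
Ratio = input overshoot / output overshoot = 13 / 6.5 = 2.

2:1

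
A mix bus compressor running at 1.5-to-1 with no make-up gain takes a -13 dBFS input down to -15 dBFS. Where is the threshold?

-19 dBFS

Gain reduction = -13 − (-15) = 2 dB; output overshoot = GR / (R − 1) = 2 / 0.5 = 4 dB.
Threshold = output − output overshoot = -15 − 4 = -19 dBFS.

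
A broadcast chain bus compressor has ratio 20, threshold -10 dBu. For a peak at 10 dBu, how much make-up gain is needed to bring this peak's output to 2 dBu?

11 dB

Without make-up, output = threshold + overshoot/20 = -10 + 1 = -9 dBu.
Gap to target: 11 dB.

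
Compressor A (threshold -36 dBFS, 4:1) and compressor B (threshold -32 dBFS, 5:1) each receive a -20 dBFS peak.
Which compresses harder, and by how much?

A: overshoot 16 dB → output overshoot 4 dB → GR 12 dB.
B: overshoot 12 dB → output overshoot 2.4 dB → GR 9.6 dB.
A applies 2.4 dB more gain reduction.

A, by 2.4 dB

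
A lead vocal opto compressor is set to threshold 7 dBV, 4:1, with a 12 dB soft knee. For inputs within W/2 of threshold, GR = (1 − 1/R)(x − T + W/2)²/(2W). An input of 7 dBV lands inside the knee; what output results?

5.875 dBV

x − T + W/2 = 7 − 7 + 6 = 6.
GR = (1 − 1/4) × 6² / 24 = 0.75 × 36 / 24 = 1.125 dB.
Output = 7 − 1.125 = 5.875 dBV.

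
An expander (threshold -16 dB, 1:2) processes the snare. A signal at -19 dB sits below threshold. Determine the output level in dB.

-22 dB

Undershoot = (-16) − (-19) = 3 dB.
At 1:2, that expands to 6 dB under threshold.
Output = -16 − 6 = -22 dB.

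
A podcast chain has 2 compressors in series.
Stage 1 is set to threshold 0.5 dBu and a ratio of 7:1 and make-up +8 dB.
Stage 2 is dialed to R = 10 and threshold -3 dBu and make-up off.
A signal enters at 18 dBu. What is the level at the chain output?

Stage 1: 17.5 dB above 0.5 dBu, reduced 7:1 to 2.5 dB above → 3 dBu; +8 dB make-up → 11 dBu.
Stage 2: 11 dBu is 14 dB over -3 dBu; at 10:1 that becomes 1.4 dB over, giving -1.6 dBu.

-1.6 dBu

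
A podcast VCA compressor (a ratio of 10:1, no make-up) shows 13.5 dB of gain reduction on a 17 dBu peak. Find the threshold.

2 dBu

Let T be the threshold. Output overshoot = (input overshoot)/R, so 3.5 − T = (17 − T)/10.
10·(3.5 − T) = 17 − T → 9·T = 35 − 17 = 18.
T = 18/9 = 2 dBu.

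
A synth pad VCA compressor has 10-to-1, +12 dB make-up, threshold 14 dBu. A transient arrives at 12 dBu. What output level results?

24 dBu

12 dBu is 2 dB below the 14 dBu threshold, so no gain reduction is applied.
Make-up gain adds 12 dB: 12 + 12 = 24 dBu.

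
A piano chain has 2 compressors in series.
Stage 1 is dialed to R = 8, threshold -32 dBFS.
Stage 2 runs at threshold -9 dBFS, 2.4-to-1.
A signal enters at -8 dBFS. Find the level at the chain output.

-29 dBFS

Stage 1: -8 dBFS is 24 dB over -32 dBFS; at 8:1 that becomes 3 dB over, giving -29 dBFS.
Stage 2: -29 dBFS ≤ -9 dBFS, so stage 2 doesn't engage; output -29 dBFS.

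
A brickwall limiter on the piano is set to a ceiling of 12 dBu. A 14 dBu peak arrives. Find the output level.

12 dBu

A brickwall limiter is an ∞:1 compressor: any input above the ceiling is clamped to 12 dBu.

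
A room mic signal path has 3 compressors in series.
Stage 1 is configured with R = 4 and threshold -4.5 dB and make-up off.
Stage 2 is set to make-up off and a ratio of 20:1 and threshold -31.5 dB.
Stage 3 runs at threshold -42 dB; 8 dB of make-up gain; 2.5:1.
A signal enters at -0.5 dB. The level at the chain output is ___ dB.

-29.24 dB

Stage 1: 4 dB above -4.5 dB, reduced 4:1 to 1 dB above → -3.5 dB.
Stage 2: overshoot 28 dB → 28/20 = 1.4 dB → -30.1 dB.
Stage 3: overshoot 11.9 dB → 11.9/2.5 = 4.76 dB → -37.24 dB; +8 dB make-up → -29.24 dB.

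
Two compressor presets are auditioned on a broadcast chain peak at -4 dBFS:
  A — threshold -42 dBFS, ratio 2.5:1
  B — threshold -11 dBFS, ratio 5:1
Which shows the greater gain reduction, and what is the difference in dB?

A, by 17.2 dB

A: 38 dB over, compressed to 15.2 dB over, so 22.8 dB of GR.
B: 7 dB over, compressed to 1.4 dB over, so 5.6 dB of GR.
Difference: 17.2 dB in favour of A.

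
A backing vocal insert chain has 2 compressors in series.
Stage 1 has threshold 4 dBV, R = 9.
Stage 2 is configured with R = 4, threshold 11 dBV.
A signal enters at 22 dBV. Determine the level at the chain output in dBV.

Stage 1: 22 dBV is 18 dB over 4 dBV; at 9:1 that becomes 2 dB over, giving 6 dBV.
Stage 2: 6 dBV ≤ 11 dBV, so stage 2 doesn't engage; output 6 dBV.

6 dBV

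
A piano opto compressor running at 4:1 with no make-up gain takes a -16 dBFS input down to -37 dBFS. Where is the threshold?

Let T be the threshold. Output overshoot = (input overshoot)/R, so -37 − T = (-16 − T)/4.
4·(-37 − T) = -16 − T → 3·T = -148 − (-16) = -132.
T = -132/3 = -44 dBFS.

-44 dBFS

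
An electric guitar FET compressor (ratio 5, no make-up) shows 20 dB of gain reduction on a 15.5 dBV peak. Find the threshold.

Input is 25 dB above T (since output overshoot × R = input overshoot: (-4.5 − T)·5 = 15.5 − T gives T = -9.5 dBV).
Check: -9.5 + (15.5 − (-9.5))/5 = -9.5 + 5 = -4.5 dBV. ✓

-9.5 dBV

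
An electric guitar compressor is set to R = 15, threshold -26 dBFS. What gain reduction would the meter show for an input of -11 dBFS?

14 dB

Overshoot = -11 − (-26) = 15 dB.
After 15:1 compression the overshoot becomes 15/15 = 1 dB.
Gain reduction = 15 − 1 = 14 dB.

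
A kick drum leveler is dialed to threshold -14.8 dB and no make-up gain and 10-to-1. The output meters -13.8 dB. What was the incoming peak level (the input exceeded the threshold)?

Post-compression overshoot = -13.8 − (-14.8) = 1 dB.
Before 10:1 compression the overshoot was 1 × 10 = 10 dB, so input = -14.8 + 10 = -4.8 dB.

-4.8 dB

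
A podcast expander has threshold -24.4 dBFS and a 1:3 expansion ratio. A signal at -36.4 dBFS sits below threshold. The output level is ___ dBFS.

-60.4 dBFS

Undershoot = (-24.4) − (-36.4) = 12 dB.
At 1:3, that expands to 36 dB under threshold.
Output = -24.4 − 36 = -60.4 dBFS.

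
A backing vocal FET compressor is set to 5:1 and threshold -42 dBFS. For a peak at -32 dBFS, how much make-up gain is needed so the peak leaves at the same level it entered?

8 dB

Overshoot 10 dB → 10/5 = 2 dB after compression, so the compressed level is -42 + 2 = -40 dBFS.
Make-up = target − compressed = -32 − (-40) = 8 dB.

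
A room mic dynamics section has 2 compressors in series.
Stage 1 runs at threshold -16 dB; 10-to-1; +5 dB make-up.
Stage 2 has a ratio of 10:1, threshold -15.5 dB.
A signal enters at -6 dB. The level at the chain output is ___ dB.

Stage 1: overshoot 10 dB → 10/10 = 1 dB → -15 dB; +5 dB make-up → -10 dB.
Stage 2: overshoot 5.5 dB → 5.5/10 = 0.55 dB → -14.95 dB.

-14.95 dB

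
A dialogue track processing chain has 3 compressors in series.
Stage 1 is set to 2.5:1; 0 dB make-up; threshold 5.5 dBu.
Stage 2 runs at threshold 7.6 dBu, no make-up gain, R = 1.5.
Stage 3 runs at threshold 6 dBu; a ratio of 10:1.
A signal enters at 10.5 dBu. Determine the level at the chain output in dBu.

6.15 dBu

Stage 1: overshoot 5 dB → 5/2.5 = 2 dB → 7.5 dBu.
Stage 2: 7.5 dBu ≤ 7.6 dBu, so stage 2 doesn't engage; output 7.5 dBu.
Stage 3: 7.5 dBu is 1.5 dB over 6 dBu; at 10:1 that becomes 0.15 dB over, giving 6.15 dBu.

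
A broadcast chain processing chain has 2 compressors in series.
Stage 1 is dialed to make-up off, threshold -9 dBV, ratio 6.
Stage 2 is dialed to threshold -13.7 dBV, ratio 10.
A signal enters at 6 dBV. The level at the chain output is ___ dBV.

Stage 1: 15 dB above -9 dBV, reduced 6:1 to 2.5 dB above → -6.5 dBV.
Stage 2: overshoot 7.2 dB → 7.2/10 = 0.72 dB → -12.98 dBV.

-12.98 dBV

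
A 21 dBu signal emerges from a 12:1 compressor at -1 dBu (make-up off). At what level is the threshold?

Let T be the threshold. Output overshoot = (input overshoot)/R, so -1 − T = (21 − T)/12.
12·(-1 − T) = 21 − T → 11·T = -12 − 21 = -33.
T = -33/11 = -3 dBu.

-3 dBu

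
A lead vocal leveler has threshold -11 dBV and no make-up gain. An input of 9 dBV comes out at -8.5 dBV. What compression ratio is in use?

8:1

Input overshoot = 9 − (-11) = 20 dB; output overshoot = -8.5 − (-11) = 2.5 dB.
Ratio = 20 / 2.5 = 8.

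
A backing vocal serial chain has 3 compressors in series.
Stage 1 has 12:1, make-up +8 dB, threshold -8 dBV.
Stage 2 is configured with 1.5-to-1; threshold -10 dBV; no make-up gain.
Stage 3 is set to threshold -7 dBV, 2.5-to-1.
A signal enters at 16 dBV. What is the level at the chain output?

Stage 1: 16 dBV is 24 dB over -8 dBV; at 12:1 that becomes 2 dB over, giving -6 dBV; +8 dB make-up → 2 dBV.
Stage 2: 12 dB above -10 dBV, reduced 1.5:1 to 8 dB above → -2 dBV.
Stage 3: 5 dB above -7 dBV, reduced 2.5:1 to 2 dB above → -5 dBV.

-5 dBV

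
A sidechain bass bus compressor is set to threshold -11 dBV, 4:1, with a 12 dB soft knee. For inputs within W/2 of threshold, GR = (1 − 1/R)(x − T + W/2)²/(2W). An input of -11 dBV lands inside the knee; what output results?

x − T + W/2 = -11 − (-11) + 6 = 6.
GR = (1 − 1/4) × 6² / 24 = 0.75 × 36 / 24 = 1.125 dB.
Output = -11 − 1.125 = -12.125 dBV.

-12.125 dBV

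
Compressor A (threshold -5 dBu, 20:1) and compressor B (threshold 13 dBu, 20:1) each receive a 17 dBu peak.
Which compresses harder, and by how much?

A: overshoot 22 dB → output overshoot 1.1 dB → GR 20.9 dB.
B: overshoot 4 dB → output overshoot 0.2 dB → GR 3.8 dB.
Difference: 17.1 dB in favour of A.

A, by 17.1 dB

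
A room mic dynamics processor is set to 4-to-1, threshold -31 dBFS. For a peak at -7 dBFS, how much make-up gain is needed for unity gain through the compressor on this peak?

Without make-up, output = threshold + overshoot/4 = -31 + 6 = -25 dBFS.
Gap to target: 18 dB.

18 dB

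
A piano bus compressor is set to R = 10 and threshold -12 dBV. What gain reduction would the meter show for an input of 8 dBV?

8 dBV exceeds the threshold by 20 dB.
A 10:1 ratio leaves 2 dB of that excess.
So the signal is attenuated by 20 − 2 = 18 dB.

18 dB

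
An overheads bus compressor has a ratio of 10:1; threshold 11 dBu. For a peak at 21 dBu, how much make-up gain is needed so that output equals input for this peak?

Overshoot 10 dB → 10/10 = 1 dB after compression, so the compressed level is 11 + 1 = 12 dBu.
Make-up = target − compressed = 21 − 12 = 9 dB.

9 dB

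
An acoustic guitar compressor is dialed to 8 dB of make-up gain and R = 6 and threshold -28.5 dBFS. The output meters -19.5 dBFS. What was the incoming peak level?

-22.5 dBFS

Before make-up, the level was -19.5 − 8 = -27.5 dBFS.
The compressed level sits -27.5 − (-28.5) = 1 dB over threshold.
Before 6:1 compression the overshoot was 1 × 6 = 6 dB, so input = -28.5 + 6 = -22.5 dBFS.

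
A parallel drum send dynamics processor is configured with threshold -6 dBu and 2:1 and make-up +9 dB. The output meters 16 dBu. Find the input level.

20 dBu

Remove make-up: 16 − 9 = 7 dBu.
That's 13 dB above the -6 dBu threshold.
Before 2:1 compression the overshoot was 13 × 2 = 26 dB, so input = -6 + 26 = 20 dBu.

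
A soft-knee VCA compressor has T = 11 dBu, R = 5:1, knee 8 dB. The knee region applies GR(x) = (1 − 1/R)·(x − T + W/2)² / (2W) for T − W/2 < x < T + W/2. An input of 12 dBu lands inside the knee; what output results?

10.75 dBu

x − T + W/2 = 12 − 11 + 4 = 5.
GR = (1 − 1/5) × 5² / 16 = 0.8 × 25 / 16 = 1.25 dB.
Output = 12 − 1.25 = 10.75 dBu.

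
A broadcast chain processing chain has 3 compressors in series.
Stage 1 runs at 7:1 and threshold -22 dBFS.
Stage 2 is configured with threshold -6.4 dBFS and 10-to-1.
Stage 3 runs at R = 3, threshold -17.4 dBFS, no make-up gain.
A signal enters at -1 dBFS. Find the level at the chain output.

-19 dBFS

Stage 1: 21 dB above -22 dBFS, reduced 7:1 to 3 dB above → -19 dBFS.
Stage 2: below threshold (-19 ≤ -6.4); passes unchanged; output -19 dBFS.
Stage 3: -19 dBFS is at or below the -17.4 dBFS threshold — no compression; output -19 dBFS.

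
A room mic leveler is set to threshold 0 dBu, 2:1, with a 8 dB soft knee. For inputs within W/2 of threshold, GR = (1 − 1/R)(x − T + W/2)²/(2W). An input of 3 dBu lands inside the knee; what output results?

1.46875 dBu

x − T + W/2 = 3 − 0 + 4 = 7.
GR = (1 − 1/2) × 7² / 16 = 0.5 × 49 / 16 = 1.53125 dB.
Output = 3 − 1.53125 = 1.46875 dBu.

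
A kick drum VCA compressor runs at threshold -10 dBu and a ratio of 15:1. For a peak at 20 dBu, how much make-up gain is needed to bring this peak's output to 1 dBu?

Without make-up, output = threshold + overshoot/15 = -10 + 2 = -8 dBu.
Gap to target: 9 dB.

9 dB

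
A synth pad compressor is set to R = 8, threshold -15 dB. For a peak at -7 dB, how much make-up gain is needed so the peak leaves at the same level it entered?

7 dB

The peak compresses to -15 + 8/8 = -14 dB.
To reach -7 dB requires -7 − (-14) = 7 dB of make-up.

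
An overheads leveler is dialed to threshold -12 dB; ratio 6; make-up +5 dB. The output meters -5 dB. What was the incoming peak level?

Stripping the +5 dB make-up gives -10 dB at the gain stage.
Post-compression overshoot = -10 − (-12) = 2 dB.
Before 6:1 compression the overshoot was 2 × 6 = 12 dB, so input = -12 + 12 = 0 dB.

0 dB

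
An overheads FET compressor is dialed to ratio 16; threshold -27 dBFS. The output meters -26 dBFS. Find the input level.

-11 dBFS

That's 1 dB above the -27 dBFS threshold.
Before 16:1 compression the overshoot was 1 × 16 = 16 dB, so input = -27 + 16 = -11 dBFS.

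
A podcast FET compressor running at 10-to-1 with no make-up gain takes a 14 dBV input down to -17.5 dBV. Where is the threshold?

-21 dBV

Let T be the threshold. Output overshoot = (input overshoot)/R, so -17.5 − T = (14 − T)/10.
10·(-17.5 − T) = 14 − T → 9·T = -175 − 14 = -189.
T = -189/9 = -21 dBV.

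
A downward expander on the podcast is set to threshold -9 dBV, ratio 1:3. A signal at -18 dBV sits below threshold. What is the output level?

-36 dBV

Undershoot = (-9) − (-18) = 9 dB.
At 1:3, that expands to 27 dB under threshold.
Output = -9 − 27 = -36 dBV.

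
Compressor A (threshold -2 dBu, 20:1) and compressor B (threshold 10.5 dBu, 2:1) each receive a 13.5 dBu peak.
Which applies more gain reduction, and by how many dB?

A: overshoot 15.5 dB → output overshoot 0.775 dB → GR 14.725 dB.
B: overshoot 3 dB → output overshoot 1.5 dB → GR 1.5 dB.
A reduces 13.225 dB more.

A, by 13.225 dB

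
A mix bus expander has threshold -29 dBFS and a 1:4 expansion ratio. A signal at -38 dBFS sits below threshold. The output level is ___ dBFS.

-65 dBFS

Undershoot = (-29) − (-38) = 9 dB.
At 1:4, that expands to 36 dB under threshold.
Output = -29 − 36 = -65 dBFS.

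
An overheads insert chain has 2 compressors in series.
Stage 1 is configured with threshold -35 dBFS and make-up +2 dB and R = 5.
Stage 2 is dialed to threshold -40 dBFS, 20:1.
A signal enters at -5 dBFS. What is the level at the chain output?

Stage 1: overshoot 30 dB → 30/5 = 6 dB → -29 dBFS; +2 dB make-up → -27 dBFS.
Stage 2: 13 dB above -40 dBFS, reduced 20:1 to 0.65 dB above → -39.35 dBFS.

-39.35 dBFS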